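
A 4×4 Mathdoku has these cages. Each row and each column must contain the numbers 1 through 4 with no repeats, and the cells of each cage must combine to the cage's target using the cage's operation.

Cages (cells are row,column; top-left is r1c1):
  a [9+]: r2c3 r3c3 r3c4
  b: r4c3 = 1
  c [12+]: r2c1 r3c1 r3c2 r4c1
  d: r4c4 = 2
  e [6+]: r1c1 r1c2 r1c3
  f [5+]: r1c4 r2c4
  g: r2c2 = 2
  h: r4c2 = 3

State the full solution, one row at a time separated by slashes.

2 1 3 4 / 3 2 4 1 / 1 4 2 3 / 4 3 1 2

Cage g is given, so r2c2 = 2.
H is a freebie, which forces r4c2 = 3.
Cage b is given; hence r4c3 = 1.
Cage d is given, which forces r4c4 = 2.
Column 2 already has 3; hence r1c2 = 1.
Row 1 already has 1, which forces r1c4 = 4.
4 is placed in column 4; hence r2c4 = 1.
Column 2 already has 3, leaving r3c2 = 4.
Cage a has sum 9, so r3c3 = 2.
4 is placed in column 4, which forces r3c4 = 3.
2 is placed in row 4, leaving r4c1 = 4.
The 3 cells of cage e must have sum 6, leaving r1c1 = 2.
Column 3 now contains 2, leaving r1c3 = 3.
1 is placed in row 2; hence r2c1 = 3.
The 3 cells of cage a must have sum 9, so r2c3 = 4.
Row 3 now contains 3, so r3c1 = 1.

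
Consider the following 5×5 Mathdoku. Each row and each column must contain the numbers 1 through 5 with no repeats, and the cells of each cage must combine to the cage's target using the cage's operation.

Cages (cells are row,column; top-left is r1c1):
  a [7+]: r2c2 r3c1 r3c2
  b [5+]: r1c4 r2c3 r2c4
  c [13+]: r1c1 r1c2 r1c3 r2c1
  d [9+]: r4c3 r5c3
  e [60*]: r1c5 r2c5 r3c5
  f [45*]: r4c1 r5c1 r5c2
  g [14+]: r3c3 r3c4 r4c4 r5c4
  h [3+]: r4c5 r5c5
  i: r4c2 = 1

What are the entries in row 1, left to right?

Cage f needs product 45, so r4c1 = 3.
Cage i is a single given cell; hence r4c2 = 1.
Row 4 already has 1, which forces r4c5 = 2.
The 3 cells of cage f must have product 45, so r5c1 = 5.
Cage f needs product 45, leaving r5c2 = 3.
Row 5 now contains 5, so r5c3 = 4.
2 is placed in column 5; hence r5c5 = 1.
Cage a needs sum 7, so r3c1 = 1.
Column 3 already has 4; hence r4c3 = 5.
Row 4 now contains 5; hence r4c4 = 4.
1 is placed in row 5, which forces r5c4 = 2.
Column 4 now contains 2, leaving r1c4 = 1.
The 3 cells of cage b must have sum 5, which forces r2c3 = 1.
Cage b needs sum 5, so r2c4 = 3.
Column 3 already has 5, leaving r3c3 = 3.
Cage g needs sum 14, so r3c4 = 5.
5 is placed in row 3, so r3c5 = 4.
The 4 cells of cage c must have sum 13, so r1c1 = 4.
The 4 cells of cage c must have sum 13, leaving r1c2 = 5.
3 is placed in column 3, so r1c3 = 2.
Cage e needs product 60; hence r1c5 = 3.
Cage c needs sum 13, leaving r2c1 = 2.
Cage a needs sum 7, so r2c2 = 4.
Column 5 now contains 4, so r2c5 = 5.
Row 3 now contains 4, which forces r3c2 = 2.
The full grid is 4 5 2 1 3 / 2 4 1 3 5 / 1 2 3 5 4 / 3 1 5 4 2 / 5 3 4 2 1.

4 5 2 1 3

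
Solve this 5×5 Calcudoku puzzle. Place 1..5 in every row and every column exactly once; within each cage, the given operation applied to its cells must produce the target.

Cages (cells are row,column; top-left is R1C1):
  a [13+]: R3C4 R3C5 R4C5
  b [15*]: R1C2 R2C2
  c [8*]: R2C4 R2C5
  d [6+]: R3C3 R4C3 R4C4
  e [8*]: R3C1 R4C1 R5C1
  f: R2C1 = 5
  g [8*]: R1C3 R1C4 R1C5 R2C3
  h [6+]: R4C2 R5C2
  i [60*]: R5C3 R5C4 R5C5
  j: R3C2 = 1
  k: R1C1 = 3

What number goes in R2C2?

K is a freebie; hence R1C1 = 3.
Row 1 now contains 3; hence R1C2 = 5.
F is a freebie; hence R2C1 = 5.
Column 2 now contains 5; hence R2C2 = 3.
Cage g needs product 8, which forces R2C3 = 1.
Cage j is a single given cell, which forces R3C2 = 1.
Cage d has sum 6, so R4C4 = 1.
Cage g has product 8, which forces R1C5 = 1.
Cage e needs product 8; hence R5C1 = 1.
Row 4 needs a 3, and only R4C3 is open for it.
Column 3 now contains 3; hence R3C3 = 2.
2 is placed in column 3; hence R1C3 = 4.
The 4 cells of cage g must have product 8; hence R1C4 = 2.
2 is placed in column 4, which forces R2C4 = 4.
4 is placed in row 2; hence R2C5 = 2.
2 is placed in row 3, so R3C1 = 4.
Column 4 already has 4, which forces R3C4 = 5.
5 is placed in row 3, leaving R3C5 = 3.
The 3 cells of cage e must have product 8; hence R4C1 = 2.
Row 4 already has 2, which forces R4C2 = 4.
Row 4 already has 4, so R4C5 = 5.
Column 2 already has 4, which forces R5C2 = 2.
4 is placed in column 3; hence R5C3 = 5.
Column 4 already has 5, so R5C4 = 3.
5 is placed in column 5; hence R5C5 = 4.
Filled in: 3 5 4 2 1 / 5 3 1 4 2 / 4 1 2 5 3 / 2 4 3 1 5 / 1 2 5 3 4.

3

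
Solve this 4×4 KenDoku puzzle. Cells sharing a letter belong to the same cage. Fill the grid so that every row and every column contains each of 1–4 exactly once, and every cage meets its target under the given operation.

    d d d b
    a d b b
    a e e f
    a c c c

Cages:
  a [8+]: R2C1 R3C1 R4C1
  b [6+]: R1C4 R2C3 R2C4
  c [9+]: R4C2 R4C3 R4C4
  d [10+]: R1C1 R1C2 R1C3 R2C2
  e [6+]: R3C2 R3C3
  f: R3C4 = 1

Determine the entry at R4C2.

Cage f is given, leaving R3C4 = 1.
Cage b needs sum 6, so R2C3 = 1.
Cage a has sum 8, so R4C1 = 1.
The 4 cells of cage d must have sum 10, so R1C2 = 1.
Row 3 needs a 3, and only R3C1 is open for it.
Column 1 now contains 3, so R2C1 = 4.
Column 1 already has 4, so R1C1 = 2.
Cage d has sum 10, which forces R1C3 = 4.
Row 1 already has 2, which forces R1C4 = 3.
The 4 cells of cage d must have sum 10, leaving R2C2 = 3.
Column 4 now contains 3, leaving R2C4 = 2.
4 is placed in column 3; hence R3C3 = 2.
Column 3 already has 2, which forces R4C3 = 3.
2 is placed in column 4, leaving R4C4 = 4.
2 is placed in row 3; hence R3C2 = 4.
Row 4 already has 4, leaving R4C2 = 2.
Completed grid: 2 1 4 3 / 4 3 1 2 / 3 4 2 1 / 1 2 3 4.

2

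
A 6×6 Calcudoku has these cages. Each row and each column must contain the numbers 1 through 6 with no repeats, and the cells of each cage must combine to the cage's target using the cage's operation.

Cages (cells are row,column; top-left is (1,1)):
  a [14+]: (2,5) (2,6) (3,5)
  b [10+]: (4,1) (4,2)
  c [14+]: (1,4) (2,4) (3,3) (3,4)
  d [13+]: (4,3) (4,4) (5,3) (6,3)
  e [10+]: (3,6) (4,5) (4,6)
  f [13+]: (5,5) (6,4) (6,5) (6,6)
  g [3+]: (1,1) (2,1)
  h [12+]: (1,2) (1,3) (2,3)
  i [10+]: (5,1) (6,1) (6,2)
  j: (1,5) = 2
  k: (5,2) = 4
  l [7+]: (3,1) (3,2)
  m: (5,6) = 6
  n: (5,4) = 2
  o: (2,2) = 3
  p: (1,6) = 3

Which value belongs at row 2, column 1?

Cage j is a single given cell, so (1,5) = 2.
P is a freebie, so (1,6) = 3.
Cage o is given, so (2,2) = 3.
Cage k is a single given cell, so (5,2) = 4.
N is a freebie, leaving (5,4) = 2.
Cage m is a single given cell; hence (5,6) = 6.
Row 1 already has 2, so (1,1) = 1.
Cage g needs two cells with sum 3, which forces (2,1) = 2.
Cage b needs two cells with sum 10, which forces (4,1) = 4.
Column 2 now contains 4, so (4,2) = 6.
6 is placed in column 2, which forces (1,2) = 5.
Cage h has sum 12, leaving (1,3) = 6.
Row 1 already has 6, leaving (1,4) = 4.
Cage h needs sum 12, so (2,3) = 1.
The only place for 6 in row 3 is (3,1).
Cage l needs two cells with sum 7, so (3,2) = 1.
Row 3 already has 1, so (3,4) = 3.
3 is placed in column 4, which forces (4,4) = 1.
Cage i has sum 10, which forces (6,2) = 2.
Cage c has sum 14, so (2,4) = 5.
Row 2 already has 5, so (2,6) = 4.
Cage c has sum 14, which forces (3,3) = 2.
Row 3 now contains 2, leaving (3,6) = 5.
The 3 cells of cage e must have sum 10, which forces (4,5) = 3.
5 is placed in column 6; hence (4,6) = 2.
Column 5 already has 3, leaving (5,5) = 1.
The 4 cells of cage d must have sum 13, which forces (6,3) = 4.
Column 4 now contains 5, leaving (6,4) = 6.
Row 6 now contains 6, so (6,5) = 5.
4 is placed in column 6, so (6,6) = 1.
Row 2 already has 4; hence (2,5) = 6.
Row 3 now contains 5, which forces (3,5) = 4.
Row 4 already has 3, leaving (4,3) = 5.
Cage i needs sum 10, so (5,1) = 5.
Cage d has sum 13, leaving (5,3) = 3.
Row 6 now contains 5, so (6,1) = 3.
The full grid is 1 5 6 4 2 3 / 2 3 1 5 6 4 / 6 1 2 3 4 5 / 4 6 5 1 3 2 / 5 4 3 2 1 6 / 3 2 4 6 5 1.

2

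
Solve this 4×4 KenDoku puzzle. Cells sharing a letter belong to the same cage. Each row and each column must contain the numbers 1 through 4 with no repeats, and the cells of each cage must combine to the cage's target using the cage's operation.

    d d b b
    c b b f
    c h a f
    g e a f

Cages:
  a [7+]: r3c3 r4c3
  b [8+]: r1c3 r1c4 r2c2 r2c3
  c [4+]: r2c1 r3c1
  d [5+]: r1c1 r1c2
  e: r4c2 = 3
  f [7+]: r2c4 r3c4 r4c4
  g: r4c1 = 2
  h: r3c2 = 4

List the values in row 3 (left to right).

H is a freebie, leaving r3c2 = 4.
4 is placed in row 3, leaving r3c3 = 3.
G is a freebie, leaving r4c1 = 2.
Cage e is given, which forces r4c2 = 3.
3 is placed in column 3, which forces r4c3 = 4.
Row 4 already has 4, leaving r4c4 = 1.
Cage c's pair has sum 4, leaving r2c1 = 3.
Cage f has sum 7, which forces r2c4 = 4.
3 is placed in row 3; hence r3c1 = 1.
1 is placed in column 4; hence r3c4 = 2.
Column 1 already has 3, leaving r1c1 = 4.
The two cells of cage d must have sum 5, leaving r1c2 = 1.
Cage b needs sum 8; hence r1c3 = 2.
4 is placed in column 4, so r1c4 = 3.
Cage b has sum 8; hence r2c2 = 2.
Cage b needs sum 8, which forces r2c3 = 1.
The full grid is 4 1 2 3 / 3 2 1 4 / 1 4 3 2 / 2 3 4 1.

1 4 3 2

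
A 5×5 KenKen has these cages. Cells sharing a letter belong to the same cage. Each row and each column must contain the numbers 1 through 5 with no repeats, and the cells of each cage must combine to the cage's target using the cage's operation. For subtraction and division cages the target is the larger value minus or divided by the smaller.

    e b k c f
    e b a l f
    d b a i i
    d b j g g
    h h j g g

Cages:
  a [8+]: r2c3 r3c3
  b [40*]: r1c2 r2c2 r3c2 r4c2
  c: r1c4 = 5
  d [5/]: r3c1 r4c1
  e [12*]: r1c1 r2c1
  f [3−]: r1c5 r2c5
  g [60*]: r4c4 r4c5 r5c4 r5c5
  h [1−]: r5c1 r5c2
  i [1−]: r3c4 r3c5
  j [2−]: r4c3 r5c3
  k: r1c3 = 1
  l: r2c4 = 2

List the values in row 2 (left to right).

Cage k is a single given cell, which forces r1c3 = 1.
C is a freebie, which forces r1c4 = 5.
Cage l is a single given cell; hence r2c4 = 2.
In row 1, 3 can only go at r1c1, so r1c1 = 3.
Column 1 already has 3, so r2c1 = 4.
The only place for 3 in row 2 is r2c3.
3 is placed in column 3, leaving r3c3 = 5.
5 is placed in row 3, leaving r3c1 = 1.
Cage d's pair has quotient 5, so r4c1 = 5.
Column 1 already has 5, leaving r5c1 = 2.
Row 5 now contains 2, so r5c3 = 4.
Cage b has product 40, which forces r2c2 = 5.
Row 2 already has 5, leaving r2c5 = 1.
The 4 cells of cage b must have product 40; hence r4c2 = 1.
4 is placed in column 3, leaving r4c3 = 2.
1 is placed in column 2, so r5c2 = 3.
Row 5 already has 3, leaving r5c4 = 1.
The 4 cells of cage g must have product 60, which forces r5c5 = 5.
Cage f's pair has difference 3, leaving r1c5 = 4.
4 is placed in column 5, leaving r4c5 = 3.
Row 1 now contains 4; hence r1c2 = 2.
Cage b has product 40, so r3c2 = 4.
The two cells of cage i must have difference 1; hence r3c4 = 3.
3 is placed in column 5, which forces r3c5 = 2.
3 is placed in row 4, so r4c4 = 4.
The full grid is 3 2 1 5 4 / 4 5 3 2 1 / 1 4 5 3 2 / 5 1 2 4 3 / 2 3 4 1 5.

4 5 3 2 1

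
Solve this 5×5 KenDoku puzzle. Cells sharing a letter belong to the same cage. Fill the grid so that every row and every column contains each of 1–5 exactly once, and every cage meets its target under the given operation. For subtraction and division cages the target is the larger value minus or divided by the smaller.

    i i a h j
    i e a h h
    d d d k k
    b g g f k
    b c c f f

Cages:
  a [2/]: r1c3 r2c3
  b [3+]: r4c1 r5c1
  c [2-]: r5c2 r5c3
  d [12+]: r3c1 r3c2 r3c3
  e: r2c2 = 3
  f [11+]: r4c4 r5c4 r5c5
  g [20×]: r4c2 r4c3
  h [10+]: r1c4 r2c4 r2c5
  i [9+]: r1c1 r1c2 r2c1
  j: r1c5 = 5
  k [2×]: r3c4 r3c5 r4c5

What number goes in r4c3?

Cage j is given, so r1c5 = 5.
Cage e is given, leaving r2c2 = 3.
Cage k has product 2; hence r3c4 = 1.
The 3 cells of cage k must have product 2, so r3c5 = 2.
Cage k needs product 2, which forces r4c5 = 1.
The 3 cells of cage h must have sum 10; hence r1c4 = 4.
Cage h needs sum 10; hence r2c4 = 2.
1 is placed in column 5, so r2c5 = 4.
Row 4 already has 1; hence r4c1 = 2.
Cage b's pair has sum 3, which forces r5c1 = 1.
4 is placed in column 5, leaving r5c5 = 3.
1 is placed in column 1, so r1c1 = 3.
Cage i has sum 9; hence r1c2 = 1.
The two cells of cage a must have quotient 2, which forces r1c3 = 2.
Row 2 already has 4; hence r2c1 = 5.
Row 2 already has 4, leaving r2c3 = 1.
Column 1 already has 5, leaving r3c1 = 4.
Row 3 already has 4, so r3c2 = 5.
Row 3 already has 5; hence r3c3 = 3.
5 is placed in column 2; hence r4c2 = 4.
Row 4 now contains 4; hence r4c3 = 5.
Cage f has sum 11, which forces r4c4 = 3.
Column 2 now contains 4, so r5c2 = 2.
Column 3 already has 2, which forces r5c3 = 4.
Row 5 already has 3, which forces r5c4 = 5.
Completed grid: 3 1 2 4 5 / 5 3 1 2 4 / 4 5 3 1 2 / 2 4 5 3 1 / 1 2 4 5 3.

5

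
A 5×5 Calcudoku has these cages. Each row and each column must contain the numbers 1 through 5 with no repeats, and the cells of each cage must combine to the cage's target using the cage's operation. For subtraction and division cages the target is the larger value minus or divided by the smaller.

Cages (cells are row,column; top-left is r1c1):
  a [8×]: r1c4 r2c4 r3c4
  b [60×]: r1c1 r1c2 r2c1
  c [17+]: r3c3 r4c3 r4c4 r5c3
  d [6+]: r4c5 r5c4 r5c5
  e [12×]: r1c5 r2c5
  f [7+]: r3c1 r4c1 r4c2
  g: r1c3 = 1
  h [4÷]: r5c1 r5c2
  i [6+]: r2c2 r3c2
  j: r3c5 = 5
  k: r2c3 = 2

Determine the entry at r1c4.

G is a freebie; hence r1c3 = 1.
Cage k is given, leaving r2c3 = 2.
Cage j is a single given cell; hence r3c5 = 5.
The 4 cells of cage c must have sum 17, so r4c4 = 5.
Cage c needs sum 17, leaving r5c3 = 5.
The only place for 2 in row 1 is r1c4.
In row 2, 1 can only go at r2c4, so r2c4 = 1.
Column 4 already has 1; hence r3c4 = 4.
Column 4 already has 1, leaving r5c4 = 3.
Row 3 already has 4, leaving r3c3 = 3.
The 4 cells of cage c must have sum 17, which forces r4c3 = 4.
Cage f needs sum 7, leaving r3c1 = 2.
Row 3 now contains 2; hence r3c2 = 1.
Cage f has sum 7, so r4c1 = 3.
Cage f needs sum 7, which forces r4c2 = 2.
2 is placed in row 4, which forces r4c5 = 1.
Column 2 now contains 1, so r5c2 = 4.
1 is placed in column 5, so r5c5 = 2.
Cage b needs product 60, which forces r1c2 = 3.
3 is placed in row 1, so r1c5 = 4.
Column 2 already has 4, leaving r2c2 = 5.
Column 5 already has 4, which forces r2c5 = 3.
4 is placed in row 5, which forces r5c1 = 1.
Row 1 now contains 4, which forces r1c1 = 5.
5 is placed in row 2; hence r2c1 = 4.
Filled in: 5 3 1 2 4 / 4 5 2 1 3 / 2 1 3 4 5 / 3 2 4 5 1 / 1 4 5 3 2.

2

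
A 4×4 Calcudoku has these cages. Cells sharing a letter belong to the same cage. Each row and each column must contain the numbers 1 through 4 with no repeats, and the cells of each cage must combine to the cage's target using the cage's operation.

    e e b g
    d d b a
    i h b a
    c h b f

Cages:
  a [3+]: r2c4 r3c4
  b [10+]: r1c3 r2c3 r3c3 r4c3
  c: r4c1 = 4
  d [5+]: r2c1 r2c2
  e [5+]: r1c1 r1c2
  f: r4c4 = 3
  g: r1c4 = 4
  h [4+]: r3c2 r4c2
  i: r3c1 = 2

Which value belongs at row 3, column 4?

Cage g is given, which forces r1c4 = 4.
Cage i is given, so r3c1 = 2.
2 is placed in row 3; hence r3c4 = 1.
C is a freebie, which forces r4c1 = 4.
F is a freebie, which forces r4c4 = 3.
Cage e needs two cells with sum 5, which forces r1c1 = 3.
The two cells of cage e must have sum 5; hence r1c2 = 2.
2 is placed in row 1; hence r1c3 = 1.
3 is placed in column 1; hence r2c1 = 1.
2 is placed in column 2, so r2c2 = 4.
1 is placed in column 4, so r2c4 = 2.
1 is placed in row 3, so r3c2 = 3.
Row 3 now contains 3, leaving r3c3 = 4.
Row 4 now contains 3, which forces r4c2 = 1.
Column 3 now contains 1, which forces r4c3 = 2.
Row 2 now contains 2; hence r2c3 = 3.
Completed grid: 3 2 1 4 / 1 4 3 2 / 2 3 4 1 / 4 1 2 3.

1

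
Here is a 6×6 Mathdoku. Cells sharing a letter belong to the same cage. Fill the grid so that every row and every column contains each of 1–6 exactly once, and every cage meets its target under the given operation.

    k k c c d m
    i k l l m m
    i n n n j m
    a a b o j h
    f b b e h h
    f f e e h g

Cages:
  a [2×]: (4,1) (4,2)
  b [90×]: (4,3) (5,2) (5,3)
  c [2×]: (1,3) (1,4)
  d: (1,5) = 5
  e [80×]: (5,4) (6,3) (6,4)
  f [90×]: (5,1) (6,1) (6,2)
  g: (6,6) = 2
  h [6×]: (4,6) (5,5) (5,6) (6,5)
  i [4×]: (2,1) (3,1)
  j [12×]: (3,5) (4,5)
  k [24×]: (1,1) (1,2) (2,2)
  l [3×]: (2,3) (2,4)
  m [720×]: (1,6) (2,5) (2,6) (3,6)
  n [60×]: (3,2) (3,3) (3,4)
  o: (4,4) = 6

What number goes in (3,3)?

6

Cage d is a single given cell, leaving (1,5) = 5.
Cage m needs product 720, leaving (2,5) = 6.
Cage o is given, which forces (4,4) = 6.
The 3 cells of cage e must have product 80; hence (5,4) = 4.
Cage e has product 80; hence (6,3) = 4.
The 3 cells of cage e must have product 80, so (6,4) = 5.
G is a freebie, so (6,6) = 2.
Cage f needs product 90, which forces (5,1) = 5.
Cage h has product 6, which forces (5,5) = 2.
The 4 cells of cage h must have product 6; hence (6,5) = 1.
The 3 cells of cage b must have product 90, leaving (4,3) = 5.
Cage n has product 60; hence (3,2) = 5.
Column 3 now contains 5, leaving (3,3) = 6.
Cage n needs product 60, so (3,4) = 2.
Row 3 already has 6; hence (3,6) = 4.
6 is placed in column 3, so (5,3) = 3.
3 is placed in row 5, leaving (5,6) = 1.
Cage c needs two cells with product 2; hence (1,3) = 2.
Column 4 now contains 2, which forces (1,4) = 1.
Column 6 now contains 4; hence (1,6) = 6.
Cage i's pair has product 4, leaving (2,1) = 4.
Column 3 already has 3, which forces (2,3) = 1.
Cage l's pair has product 3; hence (2,4) = 3.
Column 6 now contains 4, leaving (2,6) = 5.
4 is placed in row 3, which forces (3,1) = 1.
4 is placed in row 3; hence (3,5) = 3.
1 is placed in column 1, so (4,1) = 2.
2 is placed in row 4, so (4,2) = 1.
Cage j's pair has product 12, which forces (4,5) = 4.
Column 6 now contains 1, so (4,6) = 3.
3 is placed in row 5, so (5,2) = 6.
6 is placed in column 2, so (6,2) = 3.
4 is placed in column 1, so (1,1) = 3.
Column 2 already has 3, leaving (1,2) = 4.
3 is placed in row 2, so (2,2) = 2.
3 is placed in row 6, so (6,1) = 6.
The full grid is 3 4 2 1 5 6 / 4 2 1 3 6 5 / 1 5 6 2 3 4 / 2 1 5 6 4 3 / 5 6 3 4 2 1 / 6 3 4 5 1 2.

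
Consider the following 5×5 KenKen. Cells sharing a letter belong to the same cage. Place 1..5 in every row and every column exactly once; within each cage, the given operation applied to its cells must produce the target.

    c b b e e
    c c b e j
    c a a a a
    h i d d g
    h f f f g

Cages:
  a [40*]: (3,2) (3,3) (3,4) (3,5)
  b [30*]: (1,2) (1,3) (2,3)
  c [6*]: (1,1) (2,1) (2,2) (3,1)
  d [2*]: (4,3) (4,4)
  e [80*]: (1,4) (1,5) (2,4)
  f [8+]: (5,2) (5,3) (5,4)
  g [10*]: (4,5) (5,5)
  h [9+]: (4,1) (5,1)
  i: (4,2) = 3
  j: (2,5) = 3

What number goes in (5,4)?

Cage e needs product 80, leaving (1,4) = 5.
Cage e has product 80, leaving (1,5) = 4.
Cage c has product 6; hence (2,2) = 1.
Cage e has product 80; hence (2,4) = 4.
J is a freebie, so (2,5) = 3.
Cage i is given, leaving (4,2) = 3.
Column 2 now contains 3, so (1,2) = 2.
The 3 cells of cage b must have product 30, which forces (1,3) = 3.
Row 2 now contains 3, so (2,1) = 2.
Cage b has product 30, so (2,3) = 5.
Row 1 already has 3, so (1,1) = 1.
The 4 cells of cage c must have product 6, so (3,1) = 3.
In row 4, 4 can only go at (4,1), so (4,1) = 4.
Column 1 now contains 4, so (5,1) = 5.
Row 5 already has 5, leaving (5,2) = 4.
Row 5 already has 5, leaving (5,5) = 2.
4 is placed in column 2; hence (3,2) = 5.
Cage a has product 40, so (3,3) = 4.
The 4 cells of cage a must have product 40, so (3,4) = 2.
Cage a has product 40; hence (3,5) = 1.
Column 4 now contains 2; hence (4,4) = 1.
2 is placed in column 5, leaving (4,5) = 5.
Row 5 now contains 2; hence (5,3) = 1.
Cage f has sum 8; hence (5,4) = 3.
Row 4 already has 1, so (4,3) = 2.
Completed grid: 1 2 3 5 4 / 2 1 5 4 3 / 3 5 4 2 1 / 4 3 2 1 5 / 5 4 1 3 2.

3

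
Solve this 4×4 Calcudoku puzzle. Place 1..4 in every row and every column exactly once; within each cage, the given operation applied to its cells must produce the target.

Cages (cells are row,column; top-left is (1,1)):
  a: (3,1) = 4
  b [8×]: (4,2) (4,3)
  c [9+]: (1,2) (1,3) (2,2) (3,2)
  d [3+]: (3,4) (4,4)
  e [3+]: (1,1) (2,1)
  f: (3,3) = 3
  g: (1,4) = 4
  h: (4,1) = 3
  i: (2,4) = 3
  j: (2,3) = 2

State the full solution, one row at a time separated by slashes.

2 3 1 4 / 1 4 2 3 / 4 1 3 2 / 3 2 4 1

G is a freebie, leaving (1,4) = 4.
Cage j is given, leaving (2,3) = 2.
Cage i is a single given cell, leaving (2,4) = 3.
Cage a is given, so (3,1) = 4.
F is a freebie; hence (3,3) = 3.
Cage h is a single given cell, which forces (4,1) = 3.
Column 3 already has 2; hence (4,3) = 4.
Cage e's pair has sum 3, which forces (1,1) = 2.
Cage c has sum 9, so (1,2) = 3.
3 is placed in column 3, leaving (1,3) = 1.
Row 2 already has 2; hence (2,1) = 1.
The 4 cells of cage c must have sum 9, which forces (2,2) = 4.
The 4 cells of cage c must have sum 9, so (3,2) = 1.
Row 3 now contains 1, which forces (3,4) = 2.
Row 4 already has 4, leaving (4,2) = 2.
Column 4 already has 2; hence (4,4) = 1.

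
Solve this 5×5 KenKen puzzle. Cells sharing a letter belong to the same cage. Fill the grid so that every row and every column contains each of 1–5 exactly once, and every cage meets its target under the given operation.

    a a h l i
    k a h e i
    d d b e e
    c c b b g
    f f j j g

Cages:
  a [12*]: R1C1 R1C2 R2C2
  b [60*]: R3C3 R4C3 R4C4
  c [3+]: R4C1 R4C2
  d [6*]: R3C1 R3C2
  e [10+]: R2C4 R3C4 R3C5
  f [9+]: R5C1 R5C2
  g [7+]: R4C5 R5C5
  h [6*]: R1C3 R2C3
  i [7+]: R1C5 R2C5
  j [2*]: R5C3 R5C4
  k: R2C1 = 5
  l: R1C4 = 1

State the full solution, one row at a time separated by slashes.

3 4 2 1 5 / 5 1 3 4 2 / 2 3 4 5 1 / 1 2 5 3 4 / 4 5 1 2 3

Cage l is a single given cell, leaving R1C4 = 1.
K is a freebie; hence R2C1 = 5.
Column 1 now contains 5, so R5C1 = 4.
Row 5 already has 4, leaving R5C2 = 5.
Column 4 now contains 1, leaving R5C4 = 2.
Row 5 now contains 2, leaving R5C5 = 3.
Cage i's pair has sum 7; hence R1C5 = 5.
Cage i needs two cells with sum 7, leaving R2C5 = 2.
Cage e has sum 10; hence R3C4 = 5.
Column 5 already has 2, leaving R3C5 = 1.
The two cells of cage g must have sum 7, which forces R4C5 = 4.
Row 5 now contains 2, which forces R5C3 = 1.
Cage a needs product 12; hence R1C1 = 3.
The 3 cells of cage a must have product 12, which forces R1C2 = 4.
Cage h needs two cells with product 6; hence R1C3 = 2.
Row 2 already has 2, leaving R2C2 = 1.
Row 2 already has 2, leaving R2C3 = 3.
The 3 cells of cage e must have sum 10, leaving R2C4 = 4.
3 is placed in column 1; hence R3C1 = 2.
2 is placed in row 3, so R3C2 = 3.
Cage b has product 60, leaving R3C3 = 4.
2 is placed in column 1; hence R4C1 = 1.
Column 2 now contains 1, which forces R4C2 = 2.
The 3 cells of cage b must have product 60, which forces R4C3 = 5.
Row 4 now contains 4, which forces R4C4 = 3.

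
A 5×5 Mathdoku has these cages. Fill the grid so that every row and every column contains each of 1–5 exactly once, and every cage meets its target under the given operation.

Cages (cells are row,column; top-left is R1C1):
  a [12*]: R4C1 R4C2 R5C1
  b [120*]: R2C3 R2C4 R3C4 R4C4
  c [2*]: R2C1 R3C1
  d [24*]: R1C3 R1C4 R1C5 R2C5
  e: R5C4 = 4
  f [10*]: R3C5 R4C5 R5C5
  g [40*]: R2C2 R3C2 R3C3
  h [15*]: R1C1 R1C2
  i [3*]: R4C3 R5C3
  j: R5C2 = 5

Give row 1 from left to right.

Cage j is given; hence R5C2 = 5.
E is a freebie, so R5C4 = 4.
The two cells of cage h must have product 15, leaving R1C1 = 5.
5 is placed in column 2, leaving R1C2 = 3.
Cage b has product 120, which forces R2C3 = 4.
Cage g has product 40, so R3C3 = 5.
Cage d needs product 24; hence R1C5 = 4.
4 is placed in row 2; hence R2C2 = 2.
Cage d needs product 24, so R2C5 = 3.
Cage g has product 40, which forces R3C2 = 4.
4 is placed in column 2, so R4C2 = 1.
Row 4 already has 1, leaving R4C3 = 3.
Cage f has product 10, which forces R4C5 = 5.
3 is placed in column 3; hence R5C3 = 1.
Row 5 now contains 1, so R5C5 = 2.
Column 3 already has 1, which forces R1C3 = 2.
Cage d needs product 24, so R1C4 = 1.
Row 2 already has 2, leaving R2C1 = 1.
Row 2 already has 3; hence R2C4 = 5.
The two cells of cage c must have product 2, leaving R3C1 = 2.
Cage b has product 120; hence R3C4 = 3.
2 is placed in column 5, which forces R3C5 = 1.
Row 4 already has 3, which forces R4C1 = 4.
5 is placed in row 4, which forces R4C4 = 2.
2 is placed in row 5; hence R5C1 = 3.
The full grid is 5 3 2 1 4 / 1 2 4 5 3 / 2 4 5 3 1 / 4 1 3 2 5 / 3 5 1 4 2.

5 3 2 1 4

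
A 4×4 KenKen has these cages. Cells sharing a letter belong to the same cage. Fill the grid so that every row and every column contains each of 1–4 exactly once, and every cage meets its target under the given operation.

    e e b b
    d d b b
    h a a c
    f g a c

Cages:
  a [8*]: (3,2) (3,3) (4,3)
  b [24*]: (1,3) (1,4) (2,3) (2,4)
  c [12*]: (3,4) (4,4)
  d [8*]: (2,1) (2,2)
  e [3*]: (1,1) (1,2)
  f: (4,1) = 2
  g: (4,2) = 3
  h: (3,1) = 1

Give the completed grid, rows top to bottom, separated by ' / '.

Cage h is given, so (3,1) = 1.
Cage f is a single given cell, leaving (4,1) = 2.
G is a freebie, so (4,2) = 3.
Row 4 already has 3, leaving (4,4) = 4.
Column 1 already has 1, which forces (1,1) = 3.
Column 2 already has 3; hence (1,2) = 1.
1 is placed in row 1, so (1,4) = 2.
Column 1 already has 2, leaving (2,1) = 4.
Cage d's pair has product 8, which forces (2,2) = 2.
Column 2 already has 2; hence (3,2) = 4.
Row 3 now contains 4, so (3,3) = 2.
4 is placed in column 4, leaving (3,4) = 3.
4 is placed in row 4, leaving (4,3) = 1.
Row 1 already has 2, so (1,3) = 4.
1 is placed in column 3, which forces (2,3) = 3.
3 is placed in column 4, leaving (2,4) = 1.

3 1 4 2 / 4 2 3 1 / 1 4 2 3 / 2 3 1 4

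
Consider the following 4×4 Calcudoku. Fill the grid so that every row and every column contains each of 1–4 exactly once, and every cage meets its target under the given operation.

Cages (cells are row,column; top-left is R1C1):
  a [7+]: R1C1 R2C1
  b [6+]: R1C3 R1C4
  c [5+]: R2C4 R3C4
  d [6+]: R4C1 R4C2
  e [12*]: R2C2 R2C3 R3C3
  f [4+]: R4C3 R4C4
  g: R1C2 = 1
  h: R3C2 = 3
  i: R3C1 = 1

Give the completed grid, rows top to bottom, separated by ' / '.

3 1 4 2 / 4 2 3 1 / 1 3 2 4 / 2 4 1 3

Cage g is given, leaving R1C2 = 1.
I is a freebie, so R3C1 = 1.
Cage h is given, which forces R3C2 = 3.
The 3 cells of cage e must have product 12, so R2C2 = 2.
Cage e needs product 12, which forces R2C3 = 3.
3 is placed in row 2; hence R2C4 = 1.
Cage e has product 12, so R3C3 = 2.
Row 3 already has 2, so R3C4 = 4.
Column 2 already has 2, leaving R4C2 = 4.
Column 3 already has 3; hence R4C3 = 1.
Column 4 now contains 1, which forces R4C4 = 3.
Cage a's pair has sum 7, so R1C1 = 3.
Column 3 already has 2, so R1C3 = 4.
Column 4 now contains 4; hence R1C4 = 2.
3 is placed in row 2, leaving R2C1 = 4.
4 is placed in row 4, leaving R4C1 = 2.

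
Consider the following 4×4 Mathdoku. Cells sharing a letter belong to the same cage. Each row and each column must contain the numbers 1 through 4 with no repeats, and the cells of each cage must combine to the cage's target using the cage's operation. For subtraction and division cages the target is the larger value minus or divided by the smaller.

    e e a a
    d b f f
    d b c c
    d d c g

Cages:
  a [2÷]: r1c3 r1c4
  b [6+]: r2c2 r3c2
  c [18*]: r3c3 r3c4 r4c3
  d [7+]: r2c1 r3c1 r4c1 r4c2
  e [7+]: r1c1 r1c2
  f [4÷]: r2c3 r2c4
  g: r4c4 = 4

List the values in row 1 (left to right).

4 3 1 2

Cage c has product 18, which forces r3c3 = 2.
The 3 cells of cage c must have product 18, leaving r3c4 = 3.
Cage d has sum 7, which forces r4c2 = 1.
Cage c needs product 18, so r4c3 = 3.
Cage g is a single given cell, which forces r4c4 = 4.
Cage a's pair has quotient 2, which forces r1c4 = 2.
Cage d needs sum 7; hence r2c1 = 3.
The two cells of cage b must have sum 6; hence r2c2 = 2.
Cage f needs two cells with quotient 4, which forces r2c3 = 4.
Column 4 already has 4, so r2c4 = 1.
3 is placed in row 3, leaving r3c1 = 1.
Row 3 already has 2, leaving r3c2 = 4.
3 is placed in row 4; hence r4c1 = 2.
Column 1 now contains 3, leaving r1c1 = 4.
Column 2 already has 4, so r1c2 = 3.
Column 3 now contains 4, so r1c3 = 1.
Completed grid: 4 3 1 2 / 3 2 4 1 / 1 4 2 3 / 2 1 3 4.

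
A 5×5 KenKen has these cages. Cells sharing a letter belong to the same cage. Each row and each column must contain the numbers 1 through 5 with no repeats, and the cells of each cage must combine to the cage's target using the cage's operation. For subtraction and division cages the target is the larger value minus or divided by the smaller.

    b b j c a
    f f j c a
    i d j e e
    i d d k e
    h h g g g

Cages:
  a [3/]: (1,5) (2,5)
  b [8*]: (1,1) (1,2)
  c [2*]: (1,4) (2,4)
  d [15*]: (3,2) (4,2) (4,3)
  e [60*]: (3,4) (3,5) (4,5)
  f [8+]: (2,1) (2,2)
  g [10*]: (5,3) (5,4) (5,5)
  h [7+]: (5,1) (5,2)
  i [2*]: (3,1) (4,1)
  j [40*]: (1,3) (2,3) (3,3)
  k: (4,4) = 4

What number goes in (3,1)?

Cage k is a single given cell, which forces (4,4) = 4.
Cage e needs product 60, which forces (3,5) = 4.
The only place for 3 in row 1 is (1,5).
Column 5 already has 3, leaving (2,5) = 1.
Cage e has product 60, so (3,4) = 3.
Column 5 already has 3, which forces (4,5) = 5.
Column 5 already has 5, so (5,5) = 2.
Cage c's pair has product 2, so (1,4) = 1.
1 is placed in row 2, which forces (2,4) = 2.
Cage d needs product 15, which forces (3,2) = 5.
Row 3 now contains 5, so (3,3) = 2.
Column 4 already has 1; hence (5,4) = 5.
Cage f's pair has sum 8; hence (2,1) = 5.
Column 2 now contains 5; hence (2,2) = 3.
Row 2 now contains 5, leaving (2,3) = 4.
Row 3 now contains 2, leaving (3,1) = 1.
Cage i needs two cells with product 2, so (4,1) = 2.
Column 2 already has 3; hence (4,2) = 1.
Row 4 already has 1, leaving (4,3) = 3.
Column 2 already has 3; hence (5,2) = 4.
Row 5 already has 5, leaving (5,3) = 1.
Column 1 already has 2, which forces (1,1) = 4.
Column 2 now contains 4, so (1,2) = 2.
Column 3 now contains 4, so (1,3) = 5.
Row 5 already has 4, so (5,1) = 3.
Completed grid: 4 2 5 1 3 / 5 3 4 2 1 / 1 5 2 3 4 / 2 1 3 4 5 / 3 4 1 5 2.

1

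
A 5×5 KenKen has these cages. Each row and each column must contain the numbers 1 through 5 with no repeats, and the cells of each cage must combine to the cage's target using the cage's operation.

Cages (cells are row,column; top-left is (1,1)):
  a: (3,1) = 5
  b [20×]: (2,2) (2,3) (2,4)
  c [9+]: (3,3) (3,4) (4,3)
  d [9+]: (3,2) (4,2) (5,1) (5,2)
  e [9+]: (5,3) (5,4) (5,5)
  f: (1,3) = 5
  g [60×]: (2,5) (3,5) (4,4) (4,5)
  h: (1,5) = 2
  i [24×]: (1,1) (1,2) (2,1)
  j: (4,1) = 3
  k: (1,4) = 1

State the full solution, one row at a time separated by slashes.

4 3 5 1 2 / 2 4 1 5 3 / 5 2 4 3 1 / 3 1 2 4 5 / 1 5 3 2 4

F is a freebie, which forces (1,3) = 5.
K is a freebie, so (1,4) = 1.
Cage h is given, leaving (1,5) = 2.
A is a freebie, which forces (3,1) = 5.
Cage j is a single given cell, which forces (4,1) = 3.
3 is placed in column 1, so (1,1) = 4.
Cage i has product 24, so (1,2) = 3.
The 3 cells of cage i must have product 24, which forces (2,1) = 2.
2 is placed in column 1, so (5,1) = 1.
In row 2, 3 can only go at (2,5), so (2,5) = 3.
Column 5 already has 3, so (5,5) = 4.
4 is placed in column 5, so (3,5) = 1.
Cage g needs product 60; hence (4,4) = 4.
Cage g needs product 60, leaving (4,5) = 5.
Column 4 already has 4, which forces (2,4) = 5.
1 is placed in row 3; hence (3,2) = 2.
Cage c has sum 9, so (3,3) = 4.
Cage c needs sum 9, so (3,4) = 3.
Cage d needs sum 9, so (4,2) = 1.
Row 4 now contains 4, which forces (4,3) = 2.
Cage d needs sum 9, leaving (5,2) = 5.
2 is placed in column 3, which forces (5,3) = 3.
Column 4 already has 3, so (5,4) = 2.
Column 2 already has 1; hence (2,2) = 4.
4 is placed in column 3, leaving (2,3) = 1.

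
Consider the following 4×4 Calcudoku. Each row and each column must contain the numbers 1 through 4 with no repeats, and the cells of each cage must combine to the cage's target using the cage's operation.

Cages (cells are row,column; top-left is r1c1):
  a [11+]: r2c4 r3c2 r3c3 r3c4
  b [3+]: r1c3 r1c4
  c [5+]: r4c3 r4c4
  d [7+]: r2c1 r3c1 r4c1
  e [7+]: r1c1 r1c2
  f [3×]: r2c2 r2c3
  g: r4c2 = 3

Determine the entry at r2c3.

Cage g is given, which forces r4c2 = 3.
Cage e's pair has sum 7; hence r1c1 = 3.
Column 2 now contains 3, leaving r1c2 = 4.
Column 2 now contains 3, so r2c2 = 1.
The two cells of cage f must have product 3, leaving r2c3 = 3.
Column 2 now contains 1; hence r3c2 = 2.
Cage a has sum 11; hence r3c3 = 4.
Column 3 already has 4, so r4c3 = 1.
Row 4 already has 1, leaving r4c4 = 4.
Column 3 now contains 1, which forces r1c3 = 2.
Cage b needs two cells with sum 3; hence r1c4 = 1.
Cage d needs sum 7, so r2c1 = 4.
Column 4 now contains 4, which forces r2c4 = 2.
Row 3 now contains 4, so r3c1 = 1.
Cage a has sum 11; hence r3c4 = 3.
Row 4 now contains 4, which forces r4c1 = 2.
Completed grid: 3 4 2 1 / 4 1 3 2 / 1 2 4 3 / 2 3 1 4.

3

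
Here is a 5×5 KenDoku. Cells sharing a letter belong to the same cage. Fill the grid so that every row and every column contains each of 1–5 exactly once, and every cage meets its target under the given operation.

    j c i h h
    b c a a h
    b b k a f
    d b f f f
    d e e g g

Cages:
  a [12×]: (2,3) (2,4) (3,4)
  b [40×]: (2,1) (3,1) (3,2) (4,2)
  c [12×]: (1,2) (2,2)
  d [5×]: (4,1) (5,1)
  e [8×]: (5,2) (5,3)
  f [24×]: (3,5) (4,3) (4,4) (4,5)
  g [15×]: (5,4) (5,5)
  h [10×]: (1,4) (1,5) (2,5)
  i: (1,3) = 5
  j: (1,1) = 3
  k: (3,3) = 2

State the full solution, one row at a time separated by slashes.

3 4 5 1 2 / 2 3 1 4 5 / 4 5 2 3 1 / 5 1 3 2 4 / 1 2 4 5 3

Cage j is a single given cell, leaving (1,1) = 3.
Row 1 now contains 3, which forces (1,2) = 4.
I is a freebie; hence (1,3) = 5.
Column 2 now contains 4, so (2,2) = 3.
Cage k is given, leaving (3,3) = 2.
Column 2 now contains 4; hence (5,2) = 2.
2 is placed in column 3, which forces (5,3) = 4.
The 4 cells of cage b must have product 40; hence (2,1) = 2.
Column 3 now contains 4, leaving (2,3) = 1.
The 3 cells of cage a must have product 12, so (2,4) = 4.
Cage h needs product 10; hence (2,5) = 5.
Cage b needs product 40, which forces (3,1) = 4.
Cage a has product 12, which forces (3,4) = 3.
Row 3 already has 3, leaving (3,5) = 1.
Column 3 now contains 1; hence (4,3) = 3.
Column 4 already has 3, which forces (5,4) = 5.
Column 5 already has 5, leaving (5,5) = 3.
Cage h needs product 10, so (1,4) = 1.
1 is placed in column 5; hence (1,5) = 2.
Row 3 now contains 1, which forces (3,2) = 5.
The two cells of cage d must have product 5, so (4,1) = 5.
Cage b has product 40, so (4,2) = 1.
The 4 cells of cage f must have product 24, leaving (4,4) = 2.
Cage f needs product 24; hence (4,5) = 4.
5 is placed in row 5; hence (5,1) = 1.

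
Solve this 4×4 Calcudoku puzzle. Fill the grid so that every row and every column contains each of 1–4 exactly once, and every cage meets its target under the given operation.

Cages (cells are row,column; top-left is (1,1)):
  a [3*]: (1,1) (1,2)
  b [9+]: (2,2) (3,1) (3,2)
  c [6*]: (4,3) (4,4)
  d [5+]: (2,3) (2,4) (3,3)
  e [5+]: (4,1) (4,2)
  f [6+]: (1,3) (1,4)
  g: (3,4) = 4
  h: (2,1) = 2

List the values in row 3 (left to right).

Cage h is given, leaving (2,1) = 2.
Row 2 already has 2, so (2,4) = 1.
Cage g is a single given cell, which forces (3,4) = 4.
Cage f's pair has sum 6, which forces (1,3) = 4.
Column 4 now contains 4, which forces (1,4) = 2.
Cage b needs sum 9; hence (2,2) = 4.
Row 2 now contains 1, leaving (2,3) = 3.
Row 3 now contains 4; hence (3,1) = 3.
Cage b has sum 9; hence (3,2) = 2.
Cage d has sum 5, which forces (3,3) = 1.
2 is placed in column 2; hence (4,2) = 1.
Column 3 already has 3, which forces (4,3) = 2.
2 is placed in column 4; hence (4,4) = 3.
Column 1 already has 3; hence (1,1) = 1.
Column 2 now contains 1; hence (1,2) = 3.
Row 4 now contains 1, so (4,1) = 4.
Completed grid: 1 3 4 2 / 2 4 3 1 / 3 2 1 4 / 4 1 2 3.

3 2 1 4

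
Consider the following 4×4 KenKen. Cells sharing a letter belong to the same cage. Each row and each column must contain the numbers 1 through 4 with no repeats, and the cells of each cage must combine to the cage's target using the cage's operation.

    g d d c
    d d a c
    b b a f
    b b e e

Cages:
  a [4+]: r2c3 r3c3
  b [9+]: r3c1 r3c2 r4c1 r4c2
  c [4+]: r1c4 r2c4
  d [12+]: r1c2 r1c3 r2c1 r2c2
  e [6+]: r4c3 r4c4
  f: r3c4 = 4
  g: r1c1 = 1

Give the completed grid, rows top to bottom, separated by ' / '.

1 4 2 3 / 4 2 3 1 / 2 3 1 4 / 3 1 4 2

Cage g is a single given cell, so r1c1 = 1.
1 is placed in row 1, leaving r1c4 = 3.
Column 4 now contains 3, so r2c4 = 1.
Cage f is given, which forces r3c4 = 4.
4 is placed in column 4, which forces r4c4 = 2.
Row 2 already has 1, which forces r2c3 = 3.
The 4 cells of cage b must have sum 9, so r3c1 = 2.
Cage b needs sum 9, so r3c2 = 3.
The two cells of cage a must have sum 4; hence r3c3 = 1.
Cage b has sum 9, which forces r4c1 = 3.
Cage b needs sum 9, which forces r4c2 = 1.
Row 4 now contains 2, leaving r4c3 = 4.
Cage d has sum 12; hence r1c2 = 4.
4 is placed in column 3, which forces r1c3 = 2.
Column 1 already has 2, leaving r2c1 = 4.
Cage d needs sum 12, leaving r2c2 = 2.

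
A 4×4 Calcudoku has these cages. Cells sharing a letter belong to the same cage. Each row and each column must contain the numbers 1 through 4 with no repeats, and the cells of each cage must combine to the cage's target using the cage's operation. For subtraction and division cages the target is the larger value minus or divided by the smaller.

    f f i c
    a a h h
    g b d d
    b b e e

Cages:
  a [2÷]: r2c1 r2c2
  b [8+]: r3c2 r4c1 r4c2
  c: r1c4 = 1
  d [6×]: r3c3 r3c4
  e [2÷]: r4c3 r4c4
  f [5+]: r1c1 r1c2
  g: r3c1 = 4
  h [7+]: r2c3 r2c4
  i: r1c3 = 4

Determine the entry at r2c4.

4

I is a freebie, so r1c3 = 4.
Cage c is given, so r1c4 = 1.
Column 3 already has 4, so r2c3 = 3.
Row 2 now contains 3; hence r2c4 = 4.
Cage g is given; hence r3c1 = 4.
3 is placed in column 3, leaving r3c3 = 2.
2 is placed in row 3, which forces r3c4 = 3.
Column 3 now contains 2, which forces r4c3 = 1.
Column 4 already has 4, leaving r4c4 = 2.
Row 3 already has 3, leaving r3c2 = 1.
2 is placed in row 4; hence r4c1 = 3.
Cage b has sum 8; hence r4c2 = 4.
Column 1 already has 3, leaving r1c1 = 2.
Cage f's pair has sum 5, leaving r1c2 = 3.
Cage a's pair has quotient 2, so r2c1 = 1.
Column 2 now contains 1, so r2c2 = 2.
The full grid is 2 3 4 1 / 1 2 3 4 / 4 1 2 3 / 3 4 1 2.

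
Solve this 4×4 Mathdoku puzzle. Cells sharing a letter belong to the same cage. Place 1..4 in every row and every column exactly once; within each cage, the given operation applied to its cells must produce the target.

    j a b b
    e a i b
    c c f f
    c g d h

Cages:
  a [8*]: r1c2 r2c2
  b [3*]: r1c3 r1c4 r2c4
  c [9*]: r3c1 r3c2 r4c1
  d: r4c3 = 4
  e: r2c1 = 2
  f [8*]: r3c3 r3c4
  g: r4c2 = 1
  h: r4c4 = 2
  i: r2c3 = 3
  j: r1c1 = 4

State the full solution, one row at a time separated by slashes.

4 2 1 3 / 2 4 3 1 / 1 3 2 4 / 3 1 4 2

Cage j is a single given cell, so r1c1 = 4.
Row 1 now contains 4; hence r1c2 = 2.
Cage b needs product 3, leaving r1c3 = 1.
The 3 cells of cage b must have product 3, so r1c4 = 3.
Cage e is a single given cell, which forces r2c1 = 2.
Column 2 now contains 2, so r2c2 = 4.
I is a freebie, so r2c3 = 3.
Cage b has product 3, leaving r2c4 = 1.
Cage c needs product 9; hence r3c1 = 1.
Cage c has product 9, which forces r3c2 = 3.
The 3 cells of cage c must have product 9; hence r4c1 = 3.
Cage g is given, which forces r4c2 = 1.
D is a freebie, which forces r4c3 = 4.
H is a freebie, so r4c4 = 2.
Column 3 already has 4, which forces r3c3 = 2.
Column 4 already has 2, leaving r3c4 = 4.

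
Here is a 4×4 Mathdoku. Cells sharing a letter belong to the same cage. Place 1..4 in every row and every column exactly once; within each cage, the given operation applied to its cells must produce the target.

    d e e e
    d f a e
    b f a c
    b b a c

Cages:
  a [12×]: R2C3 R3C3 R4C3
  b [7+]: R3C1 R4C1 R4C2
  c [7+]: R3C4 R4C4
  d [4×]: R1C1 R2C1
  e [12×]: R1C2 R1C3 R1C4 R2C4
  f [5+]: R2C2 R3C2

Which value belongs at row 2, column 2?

In column 3, 2 can only go at R1C3, so R1C3 = 2.
Cage e needs product 12, which forces R2C4 = 2.
In row 1, 4 can only go at R1C1, so R1C1 = 4.
Column 1 already has 4, which forces R2C1 = 1.
Cage b needs sum 7; hence R3C1 = 2.
Row 3 already has 2, so R3C2 = 1.
Cage b needs sum 7; hence R4C1 = 3.
Cage b has sum 7, so R4C2 = 2.
Row 4 already has 3, so R4C4 = 4.
Column 2 already has 1, so R1C2 = 3.
Cage e needs product 12, leaving R1C4 = 1.
The two cells of cage f must have sum 5, which forces R2C2 = 4.
4 is placed in row 2; hence R2C3 = 3.
Column 3 already has 3, so R3C3 = 4.
Column 4 now contains 4, which forces R3C4 = 3.
Row 4 already has 4, leaving R4C3 = 1.
The full grid is 4 3 2 1 / 1 4 3 2 / 2 1 4 3 / 3 2 1 4.

4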